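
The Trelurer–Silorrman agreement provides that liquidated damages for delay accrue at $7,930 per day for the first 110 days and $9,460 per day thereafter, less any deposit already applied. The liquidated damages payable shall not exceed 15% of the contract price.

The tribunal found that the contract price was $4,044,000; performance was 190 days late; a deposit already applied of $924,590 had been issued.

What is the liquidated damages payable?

First 110 days: 110 × $7,930 = $872,300
Remaining days: (190 − 110) × $9,460 = $756,800
Accrued per-day damages: $872,300 + $756,800 = $1,629,100
Less deposit already applied: $1,629,100 − $924,590 = $704,510
Cap: 15% of $4,044,000 = $606,600
Cap at $606,600: $704,510 exceeds the cap → $606,600

$606,600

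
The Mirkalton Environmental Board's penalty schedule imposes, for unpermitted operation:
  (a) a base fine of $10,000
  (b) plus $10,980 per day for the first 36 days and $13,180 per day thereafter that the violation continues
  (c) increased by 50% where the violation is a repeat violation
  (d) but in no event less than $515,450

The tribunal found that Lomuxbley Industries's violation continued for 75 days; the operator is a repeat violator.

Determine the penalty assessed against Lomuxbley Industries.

$1,378,950

First 36 days: 36 × $10,980 = $395,280
Remaining days: (75 − 36) × $13,180 = $514,020
Per-day component: $395,280 + $514,020 = $909,300
Base plus per-day: $10,000 + $909,300 = $919,300
Enhancement: 50% of $919,300 = $459,650
Enhanced fine: $919,300 + $459,650 = $1,378,950
Minimum $515,450: $1,378,950 meets the minimum, no increase.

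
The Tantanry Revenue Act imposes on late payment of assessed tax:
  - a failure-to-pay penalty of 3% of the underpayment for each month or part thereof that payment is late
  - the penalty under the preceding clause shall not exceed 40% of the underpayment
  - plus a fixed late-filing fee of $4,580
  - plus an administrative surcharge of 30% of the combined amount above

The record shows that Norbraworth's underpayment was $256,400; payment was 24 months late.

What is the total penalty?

Accrued rate: 3% × 24 = 72%, capped at 40% → 40%
Failure-to-pay penalty: 40% of $256,400 = $102,560
Penalty before surcharge: $102,560 + $4,580 = $107,140
Administrative surcharge: 30% of $107,140 = $32,142
Total penalty: $107,140 + $32,142 = $139,282

$139,282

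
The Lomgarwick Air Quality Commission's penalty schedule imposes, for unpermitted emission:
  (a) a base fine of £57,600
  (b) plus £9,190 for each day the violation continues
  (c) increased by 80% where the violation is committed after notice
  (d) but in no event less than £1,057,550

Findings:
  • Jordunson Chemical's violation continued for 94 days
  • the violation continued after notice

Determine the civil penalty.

Civil penalty: £1,658,628

Per-day component: 94 × £9,190 = £863,860
Base plus per-day: £57,600 + £863,860 = £921,460
Enhancement: 80% of £921,460 = £737,168
Enhanced fine: £921,460 + £737,168 = £1,658,628
Minimum £1,057,550: £1,658,628 meets the minimum, no increase.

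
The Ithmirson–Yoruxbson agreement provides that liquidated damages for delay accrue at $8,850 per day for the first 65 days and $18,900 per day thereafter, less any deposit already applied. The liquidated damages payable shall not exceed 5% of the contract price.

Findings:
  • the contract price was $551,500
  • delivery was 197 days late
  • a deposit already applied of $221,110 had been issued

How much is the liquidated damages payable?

First 65 days: 65 × $8,850 = $575,250
Remaining days: (197 − 65) × $18,900 = $2,494,800
Accrued per-day damages: $575,250 + $2,494,800 = $3,070,050
Less deposit already applied: $3,070,050 − $221,110 = $2,848,940
Cap: 5% of $551,500 = $27,575
Cap at $27,575: $2,848,940 exceeds the cap → $27,575

$27,575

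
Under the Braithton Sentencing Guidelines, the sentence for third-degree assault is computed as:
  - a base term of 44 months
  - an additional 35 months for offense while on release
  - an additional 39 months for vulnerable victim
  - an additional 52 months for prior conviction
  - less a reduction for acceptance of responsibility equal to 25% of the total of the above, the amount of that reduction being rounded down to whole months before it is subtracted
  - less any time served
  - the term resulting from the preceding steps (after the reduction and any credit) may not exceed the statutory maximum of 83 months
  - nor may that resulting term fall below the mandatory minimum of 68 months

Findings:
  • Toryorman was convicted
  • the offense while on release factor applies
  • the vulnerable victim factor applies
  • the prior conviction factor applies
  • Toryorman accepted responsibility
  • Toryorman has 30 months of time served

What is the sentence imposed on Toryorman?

Sentence: 83 months

Offense while on release enhancement: +35 months
Vulnerable victim enhancement: +39 months
Prior conviction enhancement: +52 months
Adjusted term: 44 months + 35 months + 39 months + 52 months = 170 months
Acceptance of responsibility reduction: 25% of 170 months = 42 months (rounded down)
After reduction: 170 − 42 = 128 months
Less time served: 128 months − 30 months = 98 months
Cap at 83 months: 98 months exceeds the cap → 83 months
Minimum 68 months: 83 months meets the minimum, no increase.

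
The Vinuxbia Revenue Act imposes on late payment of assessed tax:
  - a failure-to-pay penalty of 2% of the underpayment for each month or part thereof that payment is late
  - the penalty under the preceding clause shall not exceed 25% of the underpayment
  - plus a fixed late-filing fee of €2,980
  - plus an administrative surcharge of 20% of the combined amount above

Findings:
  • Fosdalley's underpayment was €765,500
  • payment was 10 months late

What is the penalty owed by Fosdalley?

Accrued rate: 2% × 10 = 20%, capped at 25% → 20%
Failure-to-pay penalty: 20% of €765,500 = €153,100
Penalty before surcharge: €153,100 + €2,980 = €156,080
Administrative surcharge: 20% of €156,080 = €31,216
Total penalty: €156,080 + €31,216 = €187,296

€187,296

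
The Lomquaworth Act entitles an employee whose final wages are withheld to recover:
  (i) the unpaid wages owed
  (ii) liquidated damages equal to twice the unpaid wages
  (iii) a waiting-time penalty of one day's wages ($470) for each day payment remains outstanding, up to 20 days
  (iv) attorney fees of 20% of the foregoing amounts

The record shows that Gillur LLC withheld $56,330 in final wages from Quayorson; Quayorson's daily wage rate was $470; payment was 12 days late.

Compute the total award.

$209,556

Doubled: 2 × $56,330 = $112,660
Penalty days: min(12, 20) = 12
Waiting-time penalty: 12 × $470 = $5,640
Subtotal: $56,330 + $112,660 + $5,640 = $174,630
Attorney fees: 20% of $174,630 = $34,926
Total award: $174,630 + $34,926 = $209,556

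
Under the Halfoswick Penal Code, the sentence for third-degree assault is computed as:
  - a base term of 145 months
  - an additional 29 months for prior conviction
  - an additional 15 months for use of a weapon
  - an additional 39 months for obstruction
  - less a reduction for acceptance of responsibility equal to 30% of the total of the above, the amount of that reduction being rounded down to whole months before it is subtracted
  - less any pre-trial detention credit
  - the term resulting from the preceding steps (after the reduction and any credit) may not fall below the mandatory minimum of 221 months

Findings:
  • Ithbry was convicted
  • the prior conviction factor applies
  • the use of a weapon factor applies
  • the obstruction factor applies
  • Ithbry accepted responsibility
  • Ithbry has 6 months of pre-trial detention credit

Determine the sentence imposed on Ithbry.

Sentence: 221 months

Prior conviction enhancement: +29 months
Use of a weapon enhancement: +15 months
Obstruction enhancement: +39 months
Adjusted term: 145 months + 29 months + 15 months + 39 months = 228 months
Acceptance of responsibility reduction: 30% of 228 months = 68 months (rounded down)
After reduction: 228 − 68 = 160 months
Less pre-trial detention credit: 160 months − 6 months = 154 months
Minimum 221 months: 154 months is below the minimum → 221 months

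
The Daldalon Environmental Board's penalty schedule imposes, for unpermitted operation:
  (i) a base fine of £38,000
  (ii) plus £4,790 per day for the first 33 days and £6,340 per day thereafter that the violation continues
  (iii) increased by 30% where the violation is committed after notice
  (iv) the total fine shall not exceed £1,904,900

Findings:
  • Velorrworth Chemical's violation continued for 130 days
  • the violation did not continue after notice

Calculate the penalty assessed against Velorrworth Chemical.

First 33 days: 33 × £4,790 = £158,070
Remaining days: (130 − 33) × £6,340 = £614,980
Per-day component: £158,070 + £614,980 = £773,050
Base plus per-day: £38,000 + £773,050 = £811,050
The violation did not continue after notice: no 30% increase.
Cap at £1,904,900: £811,050 is within the cap, no reduction.

£811,050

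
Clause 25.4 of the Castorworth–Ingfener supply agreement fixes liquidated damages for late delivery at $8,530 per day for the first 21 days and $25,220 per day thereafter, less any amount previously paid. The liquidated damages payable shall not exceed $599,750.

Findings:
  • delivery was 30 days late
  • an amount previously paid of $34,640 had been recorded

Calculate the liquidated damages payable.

Liquidated damages: $371,470

First 21 days: 21 × $8,530 = $179,130
Remaining days: (30 − 21) × $25,220 = $226,980
Accrued per-day damages: $179,130 + $226,980 = $406,110
Less amount previously paid: $406,110 − $34,640 = $371,470
Cap at $599,750: $371,470 is within the cap, no reduction.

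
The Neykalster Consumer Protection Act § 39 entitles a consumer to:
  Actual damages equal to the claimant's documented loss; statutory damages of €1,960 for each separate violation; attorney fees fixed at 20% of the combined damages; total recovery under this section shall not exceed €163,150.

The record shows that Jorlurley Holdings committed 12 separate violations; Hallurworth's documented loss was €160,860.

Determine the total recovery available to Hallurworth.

€163,150

Statutory damages: 12 × €1,960 = €23,520
Combined damages: €160,860 + €23,520 = €184,380
Attorney fees: 20% of €184,380 = €36,876
Total before cap: €184,380 + €36,876 = €221,256
Cap at €163,150: €221,256 exceeds the cap → €163,150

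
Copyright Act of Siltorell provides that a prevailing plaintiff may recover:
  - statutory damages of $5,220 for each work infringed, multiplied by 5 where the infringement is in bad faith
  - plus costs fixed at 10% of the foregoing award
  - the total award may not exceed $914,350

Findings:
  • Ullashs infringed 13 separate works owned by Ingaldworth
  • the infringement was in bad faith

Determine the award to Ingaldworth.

Statutory damages: 13 × $5,220 = $67,860
Multiplied by 5: 5 × $67,860 = $339,300
Costs: 10% of $339,300 = $33,930
Award plus costs: $339,300 + $33,930 = $373,230
Cap at $914,350: $373,230 is within the cap, no reduction.

$373,230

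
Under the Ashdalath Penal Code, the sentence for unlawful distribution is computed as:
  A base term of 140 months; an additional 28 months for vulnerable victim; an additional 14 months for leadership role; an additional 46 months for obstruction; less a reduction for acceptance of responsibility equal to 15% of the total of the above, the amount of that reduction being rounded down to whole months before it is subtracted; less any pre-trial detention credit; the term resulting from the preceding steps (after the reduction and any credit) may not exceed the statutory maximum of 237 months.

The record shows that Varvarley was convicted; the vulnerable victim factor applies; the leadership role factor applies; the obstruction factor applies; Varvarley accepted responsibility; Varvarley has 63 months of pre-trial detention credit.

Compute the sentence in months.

131 months

Vulnerable victim enhancement: +28 months
Leadership role enhancement: +14 months
Obstruction enhancement: +46 months
Adjusted term: 140 months + 28 months + 14 months + 46 months = 228 months
Acceptance of responsibility reduction: 15% of 228 months = 34 months (rounded down)
After reduction: 228 − 34 = 194 months
Less pre-trial detention credit: 194 months − 63 months = 131 months
Cap at 237 months: 131 months is within the cap, no reduction.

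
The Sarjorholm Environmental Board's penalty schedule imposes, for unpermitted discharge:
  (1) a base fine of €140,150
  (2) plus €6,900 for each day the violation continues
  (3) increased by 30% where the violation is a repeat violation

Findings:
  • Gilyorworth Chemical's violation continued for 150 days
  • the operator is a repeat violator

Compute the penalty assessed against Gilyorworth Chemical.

€1,527,695

Per-day component: 150 × €6,900 = €1,035,000
Base plus per-day: €140,150 + €1,035,000 = €1,175,150
Enhancement: 30% of €1,175,150 = €352,545
Enhanced fine: €1,175,150 + €352,545 = €1,527,695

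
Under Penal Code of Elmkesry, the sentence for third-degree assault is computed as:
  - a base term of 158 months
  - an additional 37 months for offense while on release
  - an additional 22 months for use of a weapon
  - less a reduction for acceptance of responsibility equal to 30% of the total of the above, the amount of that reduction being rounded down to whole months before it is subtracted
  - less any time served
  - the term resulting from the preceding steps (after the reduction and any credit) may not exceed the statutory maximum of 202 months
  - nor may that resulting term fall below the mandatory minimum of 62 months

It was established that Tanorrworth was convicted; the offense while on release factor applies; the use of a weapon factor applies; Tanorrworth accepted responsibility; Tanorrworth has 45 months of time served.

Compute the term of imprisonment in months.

Offense while on release enhancement: +37 months
Use of a weapon enhancement: +22 months
Adjusted term: 158 months + 37 months + 22 months = 217 months
Acceptance of responsibility reduction: 30% of 217 months = 65 months (rounded down)
After reduction: 217 − 65 = 152 months
Less time served: 152 months − 45 months = 107 months
Cap at 202 months: 107 months is within the cap, no reduction.
Minimum 62 months: 107 months meets the minimum, no increase.

107 months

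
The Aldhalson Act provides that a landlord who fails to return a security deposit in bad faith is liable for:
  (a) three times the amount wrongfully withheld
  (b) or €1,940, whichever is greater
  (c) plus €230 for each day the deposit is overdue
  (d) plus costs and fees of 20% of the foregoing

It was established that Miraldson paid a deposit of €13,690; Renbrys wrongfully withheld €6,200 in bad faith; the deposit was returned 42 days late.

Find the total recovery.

Trebled: 3 × €6,200 = €18,600
Minimum €1,940: €18,600 meets the minimum, no increase.
Late-return penalty: 42 × €230 = €9,660
Damages plus late penalty: €18,600 + €9,660 = €28,260
Costs and fees: 20% of €28,260 = €5,652
Total recovery: €28,260 + €5,652 = €33,912

€33,912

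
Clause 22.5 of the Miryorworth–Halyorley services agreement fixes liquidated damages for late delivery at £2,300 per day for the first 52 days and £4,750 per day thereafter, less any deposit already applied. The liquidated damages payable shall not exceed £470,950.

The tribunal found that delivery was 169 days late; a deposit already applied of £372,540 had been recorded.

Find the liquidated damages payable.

First 52 days: 52 × £2,300 = £119,600
Remaining days: (169 − 52) × £4,750 = £555,750
Accrued per-day damages: £119,600 + £555,750 = £675,350
Less deposit already applied: £675,350 − £372,540 = £302,810
Cap at £470,950: £302,810 is within the cap, no reduction.

£302,810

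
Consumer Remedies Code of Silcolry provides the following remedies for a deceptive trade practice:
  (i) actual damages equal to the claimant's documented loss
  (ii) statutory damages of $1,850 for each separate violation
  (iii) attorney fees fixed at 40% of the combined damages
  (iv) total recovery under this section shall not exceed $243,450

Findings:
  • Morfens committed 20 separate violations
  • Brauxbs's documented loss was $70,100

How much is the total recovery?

$149,940

Statutory damages: 20 × $1,850 = $37,000
Combined damages: $70,100 + $37,000 = $107,100
Attorney fees: 40% of $107,100 = $42,840
Total before cap: $107,100 + $42,840 = $149,940
Cap at $243,450: $149,940 is within the cap, no reduction.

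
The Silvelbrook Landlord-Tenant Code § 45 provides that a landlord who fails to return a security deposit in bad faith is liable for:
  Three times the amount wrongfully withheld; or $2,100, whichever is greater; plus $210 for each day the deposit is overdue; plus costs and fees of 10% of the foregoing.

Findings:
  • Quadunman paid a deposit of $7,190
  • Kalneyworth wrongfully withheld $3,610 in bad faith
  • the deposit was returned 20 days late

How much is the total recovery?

$16,533

Trebled: 3 × $3,610 = $10,830
Minimum $2,100: $10,830 meets the minimum, no increase.
Late-return penalty: 20 × $210 = $4,200
Damages plus late penalty: $10,830 + $4,200 = $15,030
Costs and fees: 10% of $15,030 = $1,503
Total recovery: $15,030 + $1,503 = $16,533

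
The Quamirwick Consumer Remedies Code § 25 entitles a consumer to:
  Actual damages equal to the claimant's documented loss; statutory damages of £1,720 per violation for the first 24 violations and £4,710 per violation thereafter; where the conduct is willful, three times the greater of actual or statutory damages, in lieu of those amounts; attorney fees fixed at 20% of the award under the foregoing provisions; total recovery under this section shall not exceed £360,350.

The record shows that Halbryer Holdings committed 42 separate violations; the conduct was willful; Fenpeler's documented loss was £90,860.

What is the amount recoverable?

Total recovery: £360,350

First 24 violations: 24 × £1,720 = £41,280
Remaining violations: (42 − 24) × £4,710 = £84,780
Statutory damages: £41,280 + £84,780 = £126,060
Greater of actual damages (£90,860) or statutory damages (£126,060): £126,060
Trebled: 3 × £126,060 = £378,180
Attorney fees: 20% of £378,180 = £75,636
Total before cap: £378,180 + £75,636 = £453,816
Cap at £360,350: £453,816 exceeds the cap → £360,350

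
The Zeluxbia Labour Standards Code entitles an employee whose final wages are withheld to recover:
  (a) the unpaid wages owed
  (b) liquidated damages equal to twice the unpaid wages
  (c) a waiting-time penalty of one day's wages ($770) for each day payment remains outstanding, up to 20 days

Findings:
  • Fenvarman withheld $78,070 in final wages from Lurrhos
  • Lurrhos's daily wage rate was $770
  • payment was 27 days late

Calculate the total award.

Doubled: 2 × $78,070 = $156,140
Penalty days: min(27, 20) = 20
Waiting-time penalty: 20 × $770 = $15,400
Total award: $78,070 + $156,140 + $15,400 = $249,610

$249,610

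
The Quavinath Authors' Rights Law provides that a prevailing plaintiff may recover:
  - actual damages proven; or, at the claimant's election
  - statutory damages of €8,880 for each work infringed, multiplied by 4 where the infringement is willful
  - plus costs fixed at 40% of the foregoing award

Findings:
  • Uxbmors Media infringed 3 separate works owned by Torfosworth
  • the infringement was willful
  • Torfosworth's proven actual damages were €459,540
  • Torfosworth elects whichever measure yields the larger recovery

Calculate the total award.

€643,356

Statutory damages: 3 × €8,880 = €26,640
Multiplied by 4: 4 × €26,640 = €106,560
Greater of actual damages (€459,540) or enhanced statutory damages (€106,560): €459,540
Costs: 40% of €459,540 = €183,816
Award plus costs: €459,540 + €183,816 = €643,356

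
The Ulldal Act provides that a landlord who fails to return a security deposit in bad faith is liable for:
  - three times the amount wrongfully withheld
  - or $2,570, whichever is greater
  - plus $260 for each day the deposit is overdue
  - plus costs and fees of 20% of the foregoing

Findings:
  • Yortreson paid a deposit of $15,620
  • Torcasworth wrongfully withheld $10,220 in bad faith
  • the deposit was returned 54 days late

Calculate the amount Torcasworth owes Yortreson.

Trebled: 3 × $10,220 = $30,660
Minimum $2,570: $30,660 meets the minimum, no increase.
Late-return penalty: 54 × $260 = $14,040
Damages plus late penalty: $30,660 + $14,040 = $44,700
Costs and fees: 20% of $44,700 = $8,940
Total recovery: $44,700 + $8,940 = $53,640

$53,640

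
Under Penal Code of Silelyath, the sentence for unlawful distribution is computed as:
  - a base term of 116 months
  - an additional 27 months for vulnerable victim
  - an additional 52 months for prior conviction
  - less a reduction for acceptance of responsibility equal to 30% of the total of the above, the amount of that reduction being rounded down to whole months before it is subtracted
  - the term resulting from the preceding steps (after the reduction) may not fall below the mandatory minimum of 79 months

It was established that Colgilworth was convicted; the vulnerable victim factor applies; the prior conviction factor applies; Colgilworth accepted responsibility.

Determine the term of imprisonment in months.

137 months

Vulnerable victim enhancement: +27 months
Prior conviction enhancement: +52 months
Adjusted term: 116 months + 27 months + 52 months = 195 months
Acceptance of responsibility reduction: 30% of 195 months = 58 months (rounded down)
After reduction: 195 − 58 = 137 months
Minimum 79 months: 137 months meets the minimum, no increase.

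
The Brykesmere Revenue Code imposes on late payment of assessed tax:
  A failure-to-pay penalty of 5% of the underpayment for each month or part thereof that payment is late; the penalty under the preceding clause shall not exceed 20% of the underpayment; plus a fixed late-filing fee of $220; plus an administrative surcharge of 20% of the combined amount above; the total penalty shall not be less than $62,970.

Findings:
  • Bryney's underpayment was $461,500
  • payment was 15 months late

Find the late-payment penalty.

Accrued rate: 5% × 15 = 75%, capped at 20% → 20%
Failure-to-pay penalty: 20% of $461,500 = $92,300
Penalty before surcharge: $92,300 + $220 = $92,520
Administrative surcharge: 20% of $92,520 = $18,504
Total penalty: $92,520 + $18,504 = $111,024
Minimum $62,970: $111,024 meets the minimum, no increase.

$111,024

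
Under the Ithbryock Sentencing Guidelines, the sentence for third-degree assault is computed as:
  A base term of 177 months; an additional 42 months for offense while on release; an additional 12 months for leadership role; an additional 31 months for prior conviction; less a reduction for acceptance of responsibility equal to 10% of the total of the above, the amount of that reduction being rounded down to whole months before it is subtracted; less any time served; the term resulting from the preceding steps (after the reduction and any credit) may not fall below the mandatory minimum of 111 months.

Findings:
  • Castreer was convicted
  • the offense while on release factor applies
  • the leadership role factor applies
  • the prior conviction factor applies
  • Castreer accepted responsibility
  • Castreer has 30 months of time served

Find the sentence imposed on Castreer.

Offense while on release enhancement: +42 months
Leadership role enhancement: +12 months
Prior conviction enhancement: +31 months
Adjusted term: 177 months + 42 months + 12 months + 31 months = 262 months
Acceptance of responsibility reduction: 10% of 262 months = 26 months (rounded down)
After reduction: 262 − 26 = 236 months
Less time served: 236 months − 30 months = 206 months
Minimum 111 months: 206 months meets the minimum, no increase.

206 months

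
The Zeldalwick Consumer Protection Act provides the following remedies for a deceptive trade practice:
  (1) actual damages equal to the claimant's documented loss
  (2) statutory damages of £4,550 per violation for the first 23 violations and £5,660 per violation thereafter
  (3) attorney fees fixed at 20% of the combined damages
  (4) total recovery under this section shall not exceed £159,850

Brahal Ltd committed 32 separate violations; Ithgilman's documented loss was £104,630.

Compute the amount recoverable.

First 23 violations: 23 × £4,550 = £104,650
Remaining violations: (32 − 23) × £5,660 = £50,940
Statutory damages: £104,650 + £50,940 = £155,590
Combined damages: £104,630 + £155,590 = £260,220
Attorney fees: 20% of £260,220 = £52,044
Total before cap: £260,220 + £52,044 = £312,264
Cap at £159,850: £312,264 exceeds the cap → £159,850

£159,850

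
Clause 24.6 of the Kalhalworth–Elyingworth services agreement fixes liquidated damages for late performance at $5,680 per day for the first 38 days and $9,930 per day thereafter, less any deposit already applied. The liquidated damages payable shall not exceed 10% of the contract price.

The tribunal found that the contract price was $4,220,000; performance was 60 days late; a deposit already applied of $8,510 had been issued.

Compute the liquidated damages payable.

$422,000

First 38 days: 38 × $5,680 = $215,840
Remaining days: (60 − 38) × $9,930 = $218,460
Accrued per-day damages: $215,840 + $218,460 = $434,300
Less deposit already applied: $434,300 − $8,510 = $425,790
Cap: 10% of $4,220,000 = $422,000
Cap at $422,000: $425,790 exceeds the cap → $422,000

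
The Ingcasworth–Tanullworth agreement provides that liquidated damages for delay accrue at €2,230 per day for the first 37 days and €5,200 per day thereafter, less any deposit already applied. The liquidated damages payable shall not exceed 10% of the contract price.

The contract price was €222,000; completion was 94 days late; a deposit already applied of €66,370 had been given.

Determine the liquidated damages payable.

Liquidated damages: €22,200

First 37 days: 37 × €2,230 = €82,510
Remaining days: (94 − 37) × €5,200 = €296,400
Accrued per-day damages: €82,510 + €296,400 = €378,910
Less deposit already applied: €378,910 − €66,370 = €312,540
Cap: 10% of €222,000 = €22,200
Cap at €22,200: €312,540 exceeds the cap → €22,200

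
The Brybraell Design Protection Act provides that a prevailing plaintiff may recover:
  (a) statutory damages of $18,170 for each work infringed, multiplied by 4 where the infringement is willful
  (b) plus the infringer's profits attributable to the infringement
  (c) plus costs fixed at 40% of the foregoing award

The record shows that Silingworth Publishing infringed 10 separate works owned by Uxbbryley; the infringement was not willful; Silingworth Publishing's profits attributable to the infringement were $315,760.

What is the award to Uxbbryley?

$696,444

Statutory damages: 10 × $18,170 = $181,700
Infringement not willful: no ×4 enhancement.
Combined award: $181,700 + $315,760 = $497,460
Costs: 40% of $497,460 = $198,984
Award plus costs: $497,460 + $198,984 = $696,444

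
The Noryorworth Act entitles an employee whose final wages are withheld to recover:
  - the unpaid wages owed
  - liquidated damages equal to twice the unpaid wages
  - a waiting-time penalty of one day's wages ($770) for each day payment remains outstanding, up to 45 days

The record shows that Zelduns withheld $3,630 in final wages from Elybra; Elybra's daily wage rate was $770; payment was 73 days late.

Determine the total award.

Doubled: 2 × $3,630 = $7,260
Penalty days: min(73, 45) = 45
Waiting-time penalty: 45 × $770 = $34,650
Total award: $3,630 + $7,260 + $34,650 = $45,540

$45,540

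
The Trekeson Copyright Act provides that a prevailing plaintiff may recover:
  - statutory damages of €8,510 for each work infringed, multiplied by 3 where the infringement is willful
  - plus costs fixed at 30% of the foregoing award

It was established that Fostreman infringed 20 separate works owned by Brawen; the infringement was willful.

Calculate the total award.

€663,780

Statutory damages: 20 × €8,510 = €170,200
Trebled: 3 × €170,200 = €510,600
Costs: 30% of €510,600 = €153,180
Award plus costs: €510,600 + €153,180 = €663,780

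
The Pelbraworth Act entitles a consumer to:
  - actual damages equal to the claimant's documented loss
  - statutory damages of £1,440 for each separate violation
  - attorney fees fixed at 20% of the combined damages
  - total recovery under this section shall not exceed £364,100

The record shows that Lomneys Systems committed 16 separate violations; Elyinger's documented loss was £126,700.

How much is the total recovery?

Statutory damages: 16 × £1,440 = £23,040
Combined damages: £126,700 + £23,040 = £149,740
Attorney fees: 20% of £149,740 = £29,948
Total before cap: £149,740 + £29,948 = £179,688
Cap at £364,100: £179,688 is within the cap, no reduction.

£179,688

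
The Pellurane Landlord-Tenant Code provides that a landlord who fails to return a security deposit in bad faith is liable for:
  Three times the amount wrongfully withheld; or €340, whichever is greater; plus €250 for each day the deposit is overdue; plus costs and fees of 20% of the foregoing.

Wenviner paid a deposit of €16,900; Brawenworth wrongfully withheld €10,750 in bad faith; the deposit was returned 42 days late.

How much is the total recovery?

Trebled: 3 × €10,750 = €32,250
Minimum €340: €32,250 meets the minimum, no increase.
Late-return penalty: 42 × €250 = €10,500
Damages plus late penalty: €32,250 + €10,500 = €42,750
Costs and fees: 20% of €42,750 = €8,550
Total recovery: €42,750 + €8,550 = €51,300

€51,300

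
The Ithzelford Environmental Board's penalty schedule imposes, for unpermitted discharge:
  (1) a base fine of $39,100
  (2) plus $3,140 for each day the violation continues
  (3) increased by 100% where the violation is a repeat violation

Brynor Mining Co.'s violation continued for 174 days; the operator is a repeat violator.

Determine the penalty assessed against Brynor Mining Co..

$1,170,920

Per-day component: 174 × $3,140 = $546,360
Base plus per-day: $39,100 + $546,360 = $585,460
Enhancement: 100% of $585,460 = $585,460
Enhanced fine: $585,460 + $585,460 = $1,170,920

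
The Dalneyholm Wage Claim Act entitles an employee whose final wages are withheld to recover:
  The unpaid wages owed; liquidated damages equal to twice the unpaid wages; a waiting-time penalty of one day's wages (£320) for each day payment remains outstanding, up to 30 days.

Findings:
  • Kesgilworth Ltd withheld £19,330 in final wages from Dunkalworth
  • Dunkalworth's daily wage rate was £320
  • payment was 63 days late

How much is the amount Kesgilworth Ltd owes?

Doubled: 2 × £19,330 = £38,660
Penalty days: min(63, 30) = 30
Waiting-time penalty: 30 × £320 = £9,600
Total award: £19,330 + £38,660 + £9,600 = £67,590

£67,590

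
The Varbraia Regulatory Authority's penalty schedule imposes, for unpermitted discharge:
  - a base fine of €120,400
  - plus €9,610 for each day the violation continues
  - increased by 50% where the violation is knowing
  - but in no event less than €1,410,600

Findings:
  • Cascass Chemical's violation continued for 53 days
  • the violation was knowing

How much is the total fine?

Per-day component: 53 × €9,610 = €509,330
Base plus per-day: €120,400 + €509,330 = €629,730
Enhancement: 50% of €629,730 = €314,865
Enhanced fine: €629,730 + €314,865 = €944,595
Minimum €1,410,600: €944,595 is below the minimum → €1,410,600

€1,410,600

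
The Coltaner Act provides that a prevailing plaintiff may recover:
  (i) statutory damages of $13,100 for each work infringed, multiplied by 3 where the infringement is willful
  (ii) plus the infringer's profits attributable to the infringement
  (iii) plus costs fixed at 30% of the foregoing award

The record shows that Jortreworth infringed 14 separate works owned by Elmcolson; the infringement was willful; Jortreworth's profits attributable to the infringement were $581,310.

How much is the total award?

Statutory damages: 14 × $13,100 = $183,400
Trebled: 3 × $183,400 = $550,200
Combined award: $550,200 + $581,310 = $1,131,510
Costs: 30% of $1,131,510 = $339,453
Award plus costs: $1,131,510 + $339,453 = $1,470,963

$1,470,963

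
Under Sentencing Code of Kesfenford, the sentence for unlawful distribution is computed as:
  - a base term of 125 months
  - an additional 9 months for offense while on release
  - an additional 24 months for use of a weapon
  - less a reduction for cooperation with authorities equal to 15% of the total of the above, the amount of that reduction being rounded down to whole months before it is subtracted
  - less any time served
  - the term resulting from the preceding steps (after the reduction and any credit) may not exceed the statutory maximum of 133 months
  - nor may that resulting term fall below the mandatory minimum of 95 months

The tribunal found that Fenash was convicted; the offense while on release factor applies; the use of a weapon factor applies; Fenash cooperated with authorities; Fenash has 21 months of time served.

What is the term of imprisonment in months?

114 months

Offense while on release enhancement: +9 months
Use of a weapon enhancement: +24 months
Adjusted term: 125 months + 9 months + 24 months = 158 months
Cooperation with authorities reduction: 15% of 158 months = 23 months (rounded down)
After reduction: 158 − 23 = 135 months
Less time served: 135 months − 21 months = 114 months
Cap at 133 months: 114 months is within the cap, no reduction.
Minimum 95 months: 114 months meets the minimum, no increase.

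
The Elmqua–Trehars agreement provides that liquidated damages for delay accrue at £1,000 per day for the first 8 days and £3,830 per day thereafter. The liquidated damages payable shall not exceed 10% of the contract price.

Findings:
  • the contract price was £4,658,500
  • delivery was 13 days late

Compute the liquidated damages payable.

First 8 days: 8 × £1,000 = £8,000
Remaining days: (13 − 8) × £3,830 = £19,150
Accrued per-day damages: £8,000 + £19,150 = £27,150
Cap: 10% of £4,658,500 = £465,850
Cap at £465,850: £27,150 is within the cap, no reduction.

£27,150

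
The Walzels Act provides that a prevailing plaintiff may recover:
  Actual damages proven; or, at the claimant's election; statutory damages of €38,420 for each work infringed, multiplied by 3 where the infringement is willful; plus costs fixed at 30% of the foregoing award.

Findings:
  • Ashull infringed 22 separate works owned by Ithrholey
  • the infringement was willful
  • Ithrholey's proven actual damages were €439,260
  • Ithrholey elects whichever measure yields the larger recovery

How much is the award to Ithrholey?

€3,296,436

Statutory damages: 22 × €38,420 = €845,240
Trebled: 3 × €845,240 = €2,535,720
Greater of actual damages (€439,260) or enhanced statutory damages (€2,535,720): €2,535,720
Costs: 30% of €2,535,720 = €760,716
Award plus costs: €2,535,720 + €760,716 = €3,296,436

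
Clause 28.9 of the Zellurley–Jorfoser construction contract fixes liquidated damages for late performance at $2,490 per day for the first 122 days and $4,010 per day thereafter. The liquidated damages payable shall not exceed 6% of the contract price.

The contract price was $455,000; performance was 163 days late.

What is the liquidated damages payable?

$27,300

First 122 days: 122 × $2,490 = $303,780
Remaining days: (163 − 122) × $4,010 = $164,410
Accrued per-day damages: $303,780 + $164,410 = $468,190
Cap: 6% of $455,000 = $27,300
Cap at $27,300: $468,190 exceeds the cap → $27,300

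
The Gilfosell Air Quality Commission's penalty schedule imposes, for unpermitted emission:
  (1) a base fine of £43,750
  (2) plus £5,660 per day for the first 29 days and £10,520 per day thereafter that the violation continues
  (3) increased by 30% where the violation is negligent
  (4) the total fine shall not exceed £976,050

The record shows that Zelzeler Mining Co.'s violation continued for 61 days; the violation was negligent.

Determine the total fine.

First 29 days: 29 × £5,660 = £164,140
Remaining days: (61 − 29) × £10,520 = £336,640
Per-day component: £164,140 + £336,640 = £500,780
Base plus per-day: £43,750 + £500,780 = £544,530
Enhancement: 30% of £544,530 = £163,359
Enhanced fine: £544,530 + £163,359 = £707,889
Cap at £976,050: £707,889 is within the cap, no reduction.

£707,889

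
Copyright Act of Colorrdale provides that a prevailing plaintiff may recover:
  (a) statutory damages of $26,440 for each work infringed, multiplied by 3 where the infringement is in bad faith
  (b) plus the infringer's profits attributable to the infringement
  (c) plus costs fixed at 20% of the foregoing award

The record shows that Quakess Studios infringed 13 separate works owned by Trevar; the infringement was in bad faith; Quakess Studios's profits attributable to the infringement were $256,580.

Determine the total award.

$1,545,288

Statutory damages: 13 × $26,440 = $343,720
Trebled: 3 × $343,720 = $1,031,160
Combined award: $1,031,160 + $256,580 = $1,287,740
Costs: 20% of $1,287,740 = $257,548
Award plus costs: $1,287,740 + $257,548 = $1,545,288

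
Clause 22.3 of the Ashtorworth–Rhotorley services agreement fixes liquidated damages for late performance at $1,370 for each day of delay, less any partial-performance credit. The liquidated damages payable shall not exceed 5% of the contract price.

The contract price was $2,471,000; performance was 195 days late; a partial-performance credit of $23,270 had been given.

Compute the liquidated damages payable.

$123,550

Per-day damages: 195 × $1,370 = $267,150
Less partial-performance credit: $267,150 − $23,270 = $243,880
Cap: 5% of $2,471,000 = $123,550
Cap at $123,550: $243,880 exceeds the cap → $123,550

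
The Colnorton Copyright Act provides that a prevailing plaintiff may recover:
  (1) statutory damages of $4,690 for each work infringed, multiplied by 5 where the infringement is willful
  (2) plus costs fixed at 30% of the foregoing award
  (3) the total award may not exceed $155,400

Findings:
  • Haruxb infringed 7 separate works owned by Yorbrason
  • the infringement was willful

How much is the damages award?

Statutory damages: 7 × $4,690 = $32,830
Multiplied by 5: 5 × $32,830 = $164,150
Costs: 30% of $164,150 = $49,245
Award plus costs: $164,150 + $49,245 = $213,395
Cap at $155,400: $213,395 exceeds the cap → $155,400

$155,400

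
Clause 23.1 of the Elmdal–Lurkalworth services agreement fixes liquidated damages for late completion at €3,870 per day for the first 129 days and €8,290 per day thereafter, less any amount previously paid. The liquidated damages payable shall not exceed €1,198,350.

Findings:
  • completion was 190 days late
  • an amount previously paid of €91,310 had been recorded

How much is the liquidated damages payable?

First 129 days: 129 × €3,870 = €499,230
Remaining days: (190 − 129) × €8,290 = €505,690
Accrued per-day damages: €499,230 + €505,690 = €1,004,920
Less amount previously paid: €1,004,920 − €91,310 = €913,610
Cap at €1,198,350: €913,610 is within the cap, no reduction.

Liquidated damages: €913,610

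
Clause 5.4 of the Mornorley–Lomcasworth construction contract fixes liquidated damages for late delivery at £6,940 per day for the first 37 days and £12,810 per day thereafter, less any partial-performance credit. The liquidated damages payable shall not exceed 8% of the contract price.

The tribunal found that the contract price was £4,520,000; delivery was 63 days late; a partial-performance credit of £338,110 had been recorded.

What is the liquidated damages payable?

£251,730

First 37 days: 37 × £6,940 = £256,780
Remaining days: (63 − 37) × £12,810 = £333,060
Accrued per-day damages: £256,780 + £333,060 = £589,840
Less partial-performance credit: £589,840 − £338,110 = £251,730
Cap: 8% of £4,520,000 = £361,600
Cap at £361,600: £251,730 is within the cap, no reduction.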